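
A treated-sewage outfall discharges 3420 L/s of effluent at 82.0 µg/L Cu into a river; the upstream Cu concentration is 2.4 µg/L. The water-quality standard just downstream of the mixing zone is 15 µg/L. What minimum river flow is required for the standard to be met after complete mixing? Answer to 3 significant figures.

18200 L/s

Set C_mix = 15: (Q·2.400 + 3420·82.00) / (Q + 3420) = 15
→ Q = 3420·(82.00 − 15)/(15 − 2.400) = 18190 L/s.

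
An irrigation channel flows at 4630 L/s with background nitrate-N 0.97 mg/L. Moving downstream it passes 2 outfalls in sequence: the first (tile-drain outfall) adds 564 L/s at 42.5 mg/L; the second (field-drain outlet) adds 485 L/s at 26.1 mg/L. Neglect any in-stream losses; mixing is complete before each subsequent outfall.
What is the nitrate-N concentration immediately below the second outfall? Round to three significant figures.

7.24 mg/L

Outfall 1: combined Q = 5194 L/s; C = (4630·0.9700 + 564.0·42.50)/5194 = 5.480 mg/L.
Outfall 2: combined Q = 5679 L/s; C = (5194·5.480 + 485.0·26.10)/5679 = 7.241 mg/L.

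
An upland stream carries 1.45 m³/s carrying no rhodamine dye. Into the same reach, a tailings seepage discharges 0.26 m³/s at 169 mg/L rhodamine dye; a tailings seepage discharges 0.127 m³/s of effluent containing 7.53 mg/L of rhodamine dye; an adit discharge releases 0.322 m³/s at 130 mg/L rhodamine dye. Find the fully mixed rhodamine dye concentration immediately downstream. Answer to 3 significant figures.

After mixing, C = (1.450·0 + 0.2600·169.0 + 0.1270·7.530 + 0.3220·130.0) / 2.159 = 86.76/2.159 = 40.18 mg/L.

40.2 mg/L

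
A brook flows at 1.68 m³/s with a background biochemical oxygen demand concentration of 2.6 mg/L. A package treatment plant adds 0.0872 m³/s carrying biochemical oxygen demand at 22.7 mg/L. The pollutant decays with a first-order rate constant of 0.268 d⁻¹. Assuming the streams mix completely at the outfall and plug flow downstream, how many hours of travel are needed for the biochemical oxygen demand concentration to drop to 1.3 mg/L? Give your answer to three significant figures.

Conservation of mass: C = (1.680·2.600 + 0.08720·22.70) / 1.767 = 6.347/1.767 = 3.592 mg/L.
3.592·exp(−k·t) = 1.3 → t = ln(3.592/1.3)/k = 327600 s = 91.01 h.

91.0 h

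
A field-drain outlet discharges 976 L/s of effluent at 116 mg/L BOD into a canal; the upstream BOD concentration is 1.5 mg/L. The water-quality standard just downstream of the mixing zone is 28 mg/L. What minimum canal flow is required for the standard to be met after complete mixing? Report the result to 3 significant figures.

Set C_mix = 28: (Q·1.500 + 976.0·116.0) / (Q + 976.0) = 28
→ Q = 976.0·(116.0 − 28)/(28 − 1.500) = 3241 L/s.

3240 L/s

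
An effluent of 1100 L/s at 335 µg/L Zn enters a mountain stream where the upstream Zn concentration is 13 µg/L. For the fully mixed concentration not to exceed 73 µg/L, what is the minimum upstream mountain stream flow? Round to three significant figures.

Set C_mix = 73: (Q·13.00 + 1100·335.0) / (Q + 1100) = 73
→ Q = 1100·(335.0 − 73)/(73 − 13.00) = 4803 L/s.

4800 L/s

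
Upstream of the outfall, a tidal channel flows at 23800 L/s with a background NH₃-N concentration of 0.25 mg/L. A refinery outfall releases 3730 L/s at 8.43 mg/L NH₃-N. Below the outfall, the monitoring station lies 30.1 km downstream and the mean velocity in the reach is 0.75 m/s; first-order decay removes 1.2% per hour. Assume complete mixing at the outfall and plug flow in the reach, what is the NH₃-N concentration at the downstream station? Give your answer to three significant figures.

1.19 mg/L

After mixing, C = (23800·0.2500 + 3730·8.430) / 27530 = 37390/27530 = 1.358 mg/L.
Travel time t = 30.1·1000 / 0.75 = 40130 s = 11.15 h.
1.2%/h lost → k = −ln(1 − 0.012) = 0.01207 h⁻¹.
Decay over the reach: 1.358·exp(−kt) = 1.358·0.8741 = 1.187 mg/L.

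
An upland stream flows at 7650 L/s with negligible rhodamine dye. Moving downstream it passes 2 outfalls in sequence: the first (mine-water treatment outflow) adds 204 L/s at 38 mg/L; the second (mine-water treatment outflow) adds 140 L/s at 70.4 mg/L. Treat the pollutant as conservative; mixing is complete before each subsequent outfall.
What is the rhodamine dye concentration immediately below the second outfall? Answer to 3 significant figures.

Below outfall 1: Q → 7854 L/s, C = (7650·0 + 204.0·38.00)/7854 = 0.9870 mg/L.
Below outfall 2: Q → 7994 L/s, C = (7854·0.9870 + 140.0·70.40)/7994 = 2.203 mg/L.

2.20 mg/L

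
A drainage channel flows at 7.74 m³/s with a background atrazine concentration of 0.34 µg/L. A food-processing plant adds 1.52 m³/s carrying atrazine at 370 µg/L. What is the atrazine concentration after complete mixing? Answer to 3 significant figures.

After mixing, C = (7.740·0.3400 + 1.520·370.0) / 9.260 = 565.0/9.260 = 61.02 µg/L.

61.0 µg/L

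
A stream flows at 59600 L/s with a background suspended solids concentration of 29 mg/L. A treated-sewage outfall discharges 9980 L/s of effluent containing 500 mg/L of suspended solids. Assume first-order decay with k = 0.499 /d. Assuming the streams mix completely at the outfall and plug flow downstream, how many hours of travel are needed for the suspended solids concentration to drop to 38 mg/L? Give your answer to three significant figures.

44.9 h

Mixed concentration C = ΣQC/ΣQ = (59600·29.00 + 9980·500.0) / 69580 = 6718000/69580 = 96.56 mg/L.
96.56·exp(−k·t) = 38 → t = ln(96.56/38)/k = 161500 s = 44.85 h.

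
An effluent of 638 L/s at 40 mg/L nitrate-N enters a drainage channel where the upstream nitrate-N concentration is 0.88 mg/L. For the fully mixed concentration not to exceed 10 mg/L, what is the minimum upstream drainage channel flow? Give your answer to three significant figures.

Set C_mix = 10: (Q·0.8800 + 638.0·40.00) / (Q + 638.0) = 10
→ Q = 638.0·(40.00 − 10)/(10 − 0.8800) = 2099 L/s.

2100 L/s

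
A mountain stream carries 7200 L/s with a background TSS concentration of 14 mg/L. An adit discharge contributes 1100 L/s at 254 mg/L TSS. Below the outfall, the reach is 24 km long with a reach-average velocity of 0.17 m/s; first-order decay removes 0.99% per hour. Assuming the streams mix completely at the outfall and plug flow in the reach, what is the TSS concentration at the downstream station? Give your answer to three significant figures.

Flow-weighted average: C = (7200·14.00 + 1100·254.0) / 8300 = 380200/8300 = 45.81 mg/L.
Travel time t = 24·1000 / 0.17 = 141200 s = 39.22 h.
0.99%/h lost → k = −ln(1 − 0.0099) = 0.009949 h⁻¹.
First-order decay: C = 45.81·exp(−k·t) = 45.81·0.6769 = 31.01 mg/L.

31.0 mg/L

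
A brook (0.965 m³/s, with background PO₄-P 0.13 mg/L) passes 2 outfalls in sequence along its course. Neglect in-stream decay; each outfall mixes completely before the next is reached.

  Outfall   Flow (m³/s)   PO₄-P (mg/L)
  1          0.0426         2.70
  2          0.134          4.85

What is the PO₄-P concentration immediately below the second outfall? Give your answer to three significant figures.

After outfall 1: Q = 0.9650 + 0.04260 = 1.008 m³/s; C = (0.9650·0.1300 + 0.04260·2.700)/1.008 = 0.2387 mg/L.
After outfall 2: Q = 1.008 + 0.1340 = 1.142 m³/s; C = (1.008·0.2387 + 0.1340·4.850)/1.142 = 0.7799 mg/L.

0.780 mg/L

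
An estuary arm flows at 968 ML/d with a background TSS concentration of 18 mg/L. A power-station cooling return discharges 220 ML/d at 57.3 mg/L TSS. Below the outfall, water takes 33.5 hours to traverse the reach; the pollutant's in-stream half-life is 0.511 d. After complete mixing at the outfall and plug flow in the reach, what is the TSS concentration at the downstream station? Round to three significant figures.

3.81 mg/L

Mass balance: C = (968.0·18.00 + 220.0·57.30) / 1188 = 30030/1188 = 25.28 mg/L.
Half-life 0.511 d → k = ln 2 / 0.511 = 1.356 d⁻¹.
Decay over the reach: 25.28·exp(−kt) = 25.28·0.1506 = 3.806 mg/L.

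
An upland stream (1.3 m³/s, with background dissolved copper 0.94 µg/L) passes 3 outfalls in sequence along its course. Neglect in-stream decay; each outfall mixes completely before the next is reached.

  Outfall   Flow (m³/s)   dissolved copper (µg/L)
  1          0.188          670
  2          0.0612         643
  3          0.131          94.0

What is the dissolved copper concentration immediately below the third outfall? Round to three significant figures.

106 µg/L

After outfall 1: Q = 1.300 + 0.1880 = 1.488 m³/s; C = (1.300·0.9400 + 0.1880·670.0)/1.488 = 85.47 µg/L.
After outfall 2: Q = 1.488 + 0.06120 = 1.549 m³/s; C = (1.488·85.47 + 0.06120·643.0)/1.549 = 107.5 µg/L.
After outfall 3: Q = 1.549 + 0.1310 = 1.680 m³/s; C = (1.549·107.5 + 0.1310·94.00)/1.680 = 106.4 µg/L.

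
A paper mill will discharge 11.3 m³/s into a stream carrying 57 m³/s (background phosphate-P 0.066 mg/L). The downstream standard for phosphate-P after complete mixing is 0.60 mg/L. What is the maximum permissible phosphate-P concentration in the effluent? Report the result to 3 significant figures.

At the limit, (Qr·Cr + Qe·Cₑ)/(Qr + Qe) = 0.60:
Cₑ = (68.30·0.60 − 57.00·0.06600) / 11.30 = 3.294 mg/L.

3.29 mg/L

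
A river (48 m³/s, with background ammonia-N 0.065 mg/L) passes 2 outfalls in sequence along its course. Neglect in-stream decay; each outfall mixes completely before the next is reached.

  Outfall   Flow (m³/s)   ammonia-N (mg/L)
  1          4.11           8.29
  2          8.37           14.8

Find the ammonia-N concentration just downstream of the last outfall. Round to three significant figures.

2.66 mg/L

Outfall 1: combined Q = 52.11 m³/s; C = (48.00·0.06500 + 4.110·8.290)/52.11 = 0.7137 mg/L.
Outfall 2: combined Q = 60.48 m³/s; C = (52.11·0.7137 + 8.370·14.80)/60.48 = 2.663 mg/L.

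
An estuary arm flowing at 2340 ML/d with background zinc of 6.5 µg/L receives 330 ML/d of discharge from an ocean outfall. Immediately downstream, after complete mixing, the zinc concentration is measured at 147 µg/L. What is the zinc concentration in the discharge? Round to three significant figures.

1140 µg/L

Mass balance: 2340·6.500 + 330.0·Cₑ = 2670·147.0
→ Cₑ = (2670·147.0 − 2340·6.500) / 330.0 = 1143 µg/L.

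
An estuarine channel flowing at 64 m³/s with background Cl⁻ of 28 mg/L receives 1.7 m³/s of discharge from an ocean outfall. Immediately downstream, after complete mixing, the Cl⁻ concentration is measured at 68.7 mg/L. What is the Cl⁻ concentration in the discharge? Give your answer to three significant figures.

Mass balance: 64.00·28.00 + 1.700·Cₑ = 65.70·68.70
→ Cₑ = (65.70·68.70 − 64.00·28.00) / 1.700 = 1601 mg/L.

1600 mg/L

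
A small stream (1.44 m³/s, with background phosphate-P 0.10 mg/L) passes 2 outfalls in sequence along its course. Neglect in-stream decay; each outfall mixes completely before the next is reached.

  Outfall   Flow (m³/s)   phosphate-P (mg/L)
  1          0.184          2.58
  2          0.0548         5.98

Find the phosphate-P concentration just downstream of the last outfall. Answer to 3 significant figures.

0.564 mg/L

Below outfall 1: Q → 1.624 m³/s, C = (1.440·0.1000 + 0.1840·2.580)/1.624 = 0.3810 mg/L.
Below outfall 2: Q → 1.679 m³/s, C = (1.624·0.3810 + 0.05480·5.980)/1.679 = 0.5638 mg/L.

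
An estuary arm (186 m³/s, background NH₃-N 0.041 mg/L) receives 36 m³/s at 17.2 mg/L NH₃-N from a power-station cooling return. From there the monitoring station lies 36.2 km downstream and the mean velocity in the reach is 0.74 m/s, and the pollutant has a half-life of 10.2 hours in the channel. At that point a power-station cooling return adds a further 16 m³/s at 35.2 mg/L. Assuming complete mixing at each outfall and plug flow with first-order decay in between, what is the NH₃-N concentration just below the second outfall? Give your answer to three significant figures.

3.41 mg/L

Mixed concentration C = ΣQC/ΣQ = (186.0·0.04100 + 36.00·17.20) / 222.0 = 626.8/222.0 = 2.824 mg/L; combined flow 222.0 m³/s.
Travel time t = 36.2·1000 / 0.74 = 48920 s = 13.59 h.
Half-life 10.2 h → k = ln 2 / 10.2 = 0.06796 h⁻¹ = 1.631 d⁻¹.
Decay over the reach: 2.824·exp(−kt) = 2.824·0.3972 = 1.121 mg/L.
Second outfall: C = (222.0·1.121 + 16.00·35.20)/238.0 = 3.412 mg/L.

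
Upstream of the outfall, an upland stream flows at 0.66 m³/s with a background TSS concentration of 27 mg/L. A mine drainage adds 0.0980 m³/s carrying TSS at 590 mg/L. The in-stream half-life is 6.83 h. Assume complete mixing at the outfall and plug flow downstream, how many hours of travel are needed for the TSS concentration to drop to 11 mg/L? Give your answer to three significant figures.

Conservation of mass: C = (0.6600·27.00 + 0.09800·590.0) / 0.7580 = 75.64/0.7580 = 99.79 mg/L.
Half-life 6.83 h → k = ln 2 / 6.83 = 0.1015 h⁻¹ = 2.436 d⁻¹.
99.79·exp(−k·t) = 11 → t = ln(99.79/11)/k = 78220 s = 21.73 h.

21.7 h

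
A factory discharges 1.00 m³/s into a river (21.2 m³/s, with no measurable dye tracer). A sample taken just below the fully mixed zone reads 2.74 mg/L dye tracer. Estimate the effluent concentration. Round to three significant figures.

60.8 mg/L

Mass balance: 21.20·0 + 1.000·Cₑ = 22.20·2.740
→ Cₑ = (22.20·2.740 − 21.20·0) / 1.000 = 60.83 mg/L.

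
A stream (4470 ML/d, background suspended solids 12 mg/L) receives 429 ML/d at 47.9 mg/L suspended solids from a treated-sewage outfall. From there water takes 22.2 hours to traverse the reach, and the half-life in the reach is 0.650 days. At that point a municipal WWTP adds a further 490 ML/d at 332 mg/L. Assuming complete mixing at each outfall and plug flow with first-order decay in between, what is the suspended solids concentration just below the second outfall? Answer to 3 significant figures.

Flow-weighted average: C = (4470·12.00 + 429.0·47.90) / 4899 = 74190/4899 = 15.14 mg/L; combined flow 4899 ML/d.
Half-life 0.650 d → k = ln 2 / 0.650 = 1.066 d⁻¹.
Applying C = C₀e^(−kt): 15.14 × 0.3729 = 5.647 mg/L.
Second outfall: C = (4899·5.647 + 490.0·332.0)/5389 = 35.32 mg/L.

35.3 mg/L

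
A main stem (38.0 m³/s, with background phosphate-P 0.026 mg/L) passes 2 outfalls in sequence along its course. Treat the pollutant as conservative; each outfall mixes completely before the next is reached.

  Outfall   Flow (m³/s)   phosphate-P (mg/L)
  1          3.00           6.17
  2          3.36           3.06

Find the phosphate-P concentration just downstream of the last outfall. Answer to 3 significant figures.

Outfall 1: combined Q = 41.00 m³/s; C = (38.00·0.02600 + 3.000·6.170)/41.00 = 0.4756 mg/L.
Outfall 2: combined Q = 44.36 m³/s; C = (41.00·0.4756 + 3.360·3.060)/44.36 = 0.6713 mg/L.

0.671 mg/L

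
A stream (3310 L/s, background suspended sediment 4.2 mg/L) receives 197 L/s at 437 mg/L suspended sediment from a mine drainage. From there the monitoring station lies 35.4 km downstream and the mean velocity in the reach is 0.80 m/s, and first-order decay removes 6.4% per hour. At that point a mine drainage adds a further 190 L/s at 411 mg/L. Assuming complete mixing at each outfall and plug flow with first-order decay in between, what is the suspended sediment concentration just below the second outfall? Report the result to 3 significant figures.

Mixed concentration C = ΣQC/ΣQ = (3310·4.200 + 197.0·437.0) / 3507 = 99990/3507 = 28.51 mg/L; combined flow 3507 L/s.
Travel time t = 35.4·1000 / 0.80 = 44250 s = 12.29 h.
6.4%/h lost → k = −ln(1 − 0.064) = 0.06614 h⁻¹.
First-order decay: C = 28.51·exp(−k·t) = 28.51·0.4435 = 12.65 mg/L.
Second outfall: C = (3507·12.65 + 190.0·411.0)/3697 = 33.12 mg/L.

33.1 mg/L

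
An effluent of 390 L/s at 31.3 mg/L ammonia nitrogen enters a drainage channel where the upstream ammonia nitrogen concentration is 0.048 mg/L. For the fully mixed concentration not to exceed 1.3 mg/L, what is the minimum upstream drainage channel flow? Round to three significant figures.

Set C_mix = 1.3: (Q·0.04800 + 390.0·31.30) / (Q + 390.0) = 1.3
→ Q = 390.0·(31.30 − 1.3)/(1.3 − 0.04800) = 9345 L/s.

9350 L/s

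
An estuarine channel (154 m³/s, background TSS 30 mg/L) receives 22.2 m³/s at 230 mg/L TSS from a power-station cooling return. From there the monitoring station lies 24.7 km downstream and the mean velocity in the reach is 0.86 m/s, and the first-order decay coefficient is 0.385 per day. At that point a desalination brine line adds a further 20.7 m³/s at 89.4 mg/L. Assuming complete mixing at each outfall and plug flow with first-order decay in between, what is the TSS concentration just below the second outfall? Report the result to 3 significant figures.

Conservation of mass: C = (154.0·30.00 + 22.20·230.0) / 176.2 = 9726/176.2 = 55.20 mg/L; combined flow 176.2 m³/s.
Travel time t = 24.7·1000 / 0.86 = 28720 s = 7.978 h.
Applying C = C₀e^(−kt): 55.20 × 0.8799 = 48.57 mg/L.
At the second outfall, C = (176.2·48.57 + 20.70·89.40) / (176.2 + 20.70) = 52.86 mg/L.

52.9 mg/L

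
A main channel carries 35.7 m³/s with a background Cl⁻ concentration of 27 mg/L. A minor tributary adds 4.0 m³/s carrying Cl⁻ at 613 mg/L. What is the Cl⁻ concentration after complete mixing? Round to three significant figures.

86.0 mg/L

Mass balance: C = (35.70·27.00 + 4.000·613.0) / 39.70 = 3416/39.70 = 86.04 mg/L.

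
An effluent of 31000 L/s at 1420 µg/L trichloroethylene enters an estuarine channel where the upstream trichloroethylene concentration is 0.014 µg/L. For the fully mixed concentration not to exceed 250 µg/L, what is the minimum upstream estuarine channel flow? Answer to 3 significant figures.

145000 L/s

Set C_mix = 250: (Q·0.01400 + 31000·1420) / (Q + 31000) = 250
→ Q = 31000·(1420 − 250)/(250 − 0.01400) = 145100 L/s.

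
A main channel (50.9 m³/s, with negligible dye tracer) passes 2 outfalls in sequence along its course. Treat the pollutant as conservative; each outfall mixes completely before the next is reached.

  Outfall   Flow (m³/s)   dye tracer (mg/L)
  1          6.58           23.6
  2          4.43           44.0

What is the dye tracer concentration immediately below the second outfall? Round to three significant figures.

5.66 mg/L

After outfall 1: Q = 50.90 + 6.580 = 57.48 m³/s; C = (50.90·0 + 6.580·23.60)/57.48 = 2.702 mg/L.
After outfall 2: Q = 57.48 + 4.430 = 61.91 m³/s; C = (57.48·2.702 + 4.430·44.00)/61.91 = 5.657 mg/L.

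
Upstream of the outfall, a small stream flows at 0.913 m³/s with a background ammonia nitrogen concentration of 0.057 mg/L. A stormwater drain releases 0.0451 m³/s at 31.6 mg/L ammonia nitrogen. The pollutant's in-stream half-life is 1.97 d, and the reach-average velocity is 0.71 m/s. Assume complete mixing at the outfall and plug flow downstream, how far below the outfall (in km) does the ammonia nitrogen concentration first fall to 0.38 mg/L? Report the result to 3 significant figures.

After mixing, C = (0.9130·0.05700 + 0.04510·31.60) / 0.9581 = 1.477/0.9581 = 1.542 mg/L.
Half-life 1.97 d → k = ln 2 / 1.97 = 0.3519 d⁻¹.
Set 1.542·exp(−k·t) = 0.38 → t = ln(1.542/0.38)/k = 343900 s = 95.53 h.
Distance = v·t = 0.71·343900 = 244200 m = 244.2 km.

244 km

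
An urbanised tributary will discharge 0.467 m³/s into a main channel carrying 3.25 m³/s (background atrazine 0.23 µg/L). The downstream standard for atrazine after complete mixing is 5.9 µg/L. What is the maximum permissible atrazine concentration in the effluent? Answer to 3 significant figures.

At the limit, (Qr·Cr + Qe·Cₑ)/(Qr + Qe) = 5.9:
Cₑ = (3.717·5.9 − 3.250·0.2300) / 0.4670 = 45.36 µg/L.

45.4 µg/L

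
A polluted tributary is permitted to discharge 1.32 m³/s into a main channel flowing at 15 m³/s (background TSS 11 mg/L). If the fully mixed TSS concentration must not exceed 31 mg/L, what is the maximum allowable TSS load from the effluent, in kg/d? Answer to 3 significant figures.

Mass balance at the limit: 15.00·11.00 + 1.320·Cₑ = 16.32·31 → Cₑ = 258.3 mg/L.
Load = 1.320 m³/s × 258.3 g/m³ × 86 400 s/d = 29460 kg/d.

29500 kg/d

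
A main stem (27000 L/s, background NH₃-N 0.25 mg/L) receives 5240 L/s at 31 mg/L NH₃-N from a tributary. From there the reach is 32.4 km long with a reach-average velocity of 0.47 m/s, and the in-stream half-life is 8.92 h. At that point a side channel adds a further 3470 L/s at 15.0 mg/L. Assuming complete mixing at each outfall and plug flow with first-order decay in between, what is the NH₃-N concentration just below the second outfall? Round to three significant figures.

2.53 mg/L

Mixed concentration C = ΣQC/ΣQ = (27000·0.2500 + 5240·31.00) / 32240 = 169200/32240 = 5.248 mg/L; combined flow 32240 L/s.
Travel time t = 32.4·1000 / 0.47 = 68940 s = 19.15 h.
Half-life 8.92 h → k = ln 2 / 8.92 = 0.07771 h⁻¹ = 1.865 d⁻¹.
Decay over the reach: 5.248·exp(−kt) = 5.248·0.2258 = 1.185 mg/L.
Second outfall: C = (32240·1.185 + 3470·15.00)/35710 = 2.527 mg/L.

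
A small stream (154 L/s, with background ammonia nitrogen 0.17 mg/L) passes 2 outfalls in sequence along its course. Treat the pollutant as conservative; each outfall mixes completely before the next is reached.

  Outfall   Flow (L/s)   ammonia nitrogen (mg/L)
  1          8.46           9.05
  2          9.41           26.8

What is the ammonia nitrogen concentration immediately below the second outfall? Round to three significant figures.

2.07 mg/L

Outfall 1: combined Q = 162.5 L/s; C = (154.0·0.1700 + 8.460·9.050)/162.5 = 0.6324 mg/L.
Outfall 2: combined Q = 171.9 L/s; C = (162.5·0.6324 + 9.410·26.80)/171.9 = 2.065 mg/L.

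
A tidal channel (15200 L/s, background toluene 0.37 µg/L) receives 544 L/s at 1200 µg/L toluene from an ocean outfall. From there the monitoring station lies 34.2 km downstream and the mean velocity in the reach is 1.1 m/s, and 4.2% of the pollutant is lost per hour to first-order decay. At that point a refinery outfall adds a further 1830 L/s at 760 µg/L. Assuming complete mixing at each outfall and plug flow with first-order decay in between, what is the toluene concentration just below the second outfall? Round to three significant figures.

105 µg/L

Conservation of mass: C = (15200·0.3700 + 544.0·1200) / 15740 = 658400/15740 = 41.82 µg/L; combined flow 15740 L/s.
Travel time t = 34.2·1000 / 1.1 = 31090 s = 8.636 h.
4.2%/h lost → k = −ln(1 − 0.042) = 0.04291 h⁻¹.
Applying C = C₀e^(−kt): 41.82 × 0.6903 = 28.87 µg/L.
Second outfall: C = (15740·28.87 + 1830·760.0)/17570 = 105.0 µg/L.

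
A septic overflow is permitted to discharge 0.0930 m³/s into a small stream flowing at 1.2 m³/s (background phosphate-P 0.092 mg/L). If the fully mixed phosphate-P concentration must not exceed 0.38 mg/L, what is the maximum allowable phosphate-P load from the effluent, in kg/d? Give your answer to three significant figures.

Mass balance at the limit: 1.200·0.09200 + 0.09300·Cₑ = 1.293·0.38 → Cₑ = 4.096 mg/L.
Load = 0.09300 m³/s × 4.096 g/m³ × 86 400 s/d = 32.91 kg/d.

32.9 kg/d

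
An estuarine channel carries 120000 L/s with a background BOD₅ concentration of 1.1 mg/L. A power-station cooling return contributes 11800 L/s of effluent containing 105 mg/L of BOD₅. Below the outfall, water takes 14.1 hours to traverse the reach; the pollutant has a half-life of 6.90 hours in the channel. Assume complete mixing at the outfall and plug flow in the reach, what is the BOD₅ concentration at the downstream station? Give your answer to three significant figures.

After mixing, C = (120000·1.100 + 11800·105.0) / 131800 = 1371000/131800 = 10.40 mg/L.
Half-life 6.90 h → k = ln 2 / 6.90 = 0.1005 h⁻¹ = 2.411 d⁻¹.
First-order decay: C = 10.40·exp(−k·t) = 10.40·0.2426 = 2.523 mg/L.

2.52 mg/L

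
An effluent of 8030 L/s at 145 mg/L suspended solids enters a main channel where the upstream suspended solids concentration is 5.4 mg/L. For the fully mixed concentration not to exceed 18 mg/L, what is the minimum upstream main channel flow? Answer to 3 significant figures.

Set C_mix = 18: (Q·5.400 + 8030·145.0) / (Q + 8030) = 18
→ Q = 8030·(145.0 − 18)/(18 − 5.400) = 80940 L/s.

80900 L/s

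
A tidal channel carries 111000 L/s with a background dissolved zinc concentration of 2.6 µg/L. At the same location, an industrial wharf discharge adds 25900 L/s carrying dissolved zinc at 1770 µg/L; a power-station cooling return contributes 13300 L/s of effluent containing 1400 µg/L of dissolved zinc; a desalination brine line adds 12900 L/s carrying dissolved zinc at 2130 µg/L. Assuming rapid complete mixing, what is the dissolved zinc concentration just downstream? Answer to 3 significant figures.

565 µg/L

Mixed concentration C = ΣQC/ΣQ = (111000·2.600 + 25900·1770 + 13300·1400 + 12900·2130) / 163100 = 92230000/163100 = 565.5 µg/L.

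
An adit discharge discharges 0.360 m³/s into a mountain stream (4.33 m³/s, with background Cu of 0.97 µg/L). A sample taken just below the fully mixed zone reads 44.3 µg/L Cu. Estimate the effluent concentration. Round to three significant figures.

Mass balance: 4.330·0.9700 + 0.3600·Cₑ = 4.690·44.30
→ Cₑ = (4.690·44.30 − 4.330·0.9700) / 0.3600 = 565.5 µg/L.

565 µg/L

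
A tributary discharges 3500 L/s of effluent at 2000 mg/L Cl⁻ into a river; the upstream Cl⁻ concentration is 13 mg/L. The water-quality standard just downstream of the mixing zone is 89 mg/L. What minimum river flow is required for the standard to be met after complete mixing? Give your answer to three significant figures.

88000 L/s

Set C_mix = 89: (Q·13.00 + 3500·2000) / (Q + 3500) = 89
→ Q = 3500·(2000 − 89)/(89 − 13.00) = 88010 L/s.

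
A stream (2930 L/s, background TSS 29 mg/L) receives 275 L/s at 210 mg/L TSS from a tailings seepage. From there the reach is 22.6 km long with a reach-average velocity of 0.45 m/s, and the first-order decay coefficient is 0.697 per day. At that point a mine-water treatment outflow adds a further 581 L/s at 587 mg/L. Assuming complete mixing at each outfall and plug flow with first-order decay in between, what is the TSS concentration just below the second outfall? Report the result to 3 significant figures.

Flow-weighted average: C = (2930·29.00 + 275.0·210.0) / 3205 = 142700/3205 = 44.53 mg/L; combined flow 3205 L/s.
Travel time t = 22.6·1000 / 0.45 = 50220 s = 13.95 h.
Decay over the reach: 44.53·exp(−kt) = 44.53·0.6669 = 29.70 mg/L.
At the second outfall, C = (3205·29.70 + 581.0·587.0) / (3205 + 581.0) = 115.2 mg/L.

115 mg/L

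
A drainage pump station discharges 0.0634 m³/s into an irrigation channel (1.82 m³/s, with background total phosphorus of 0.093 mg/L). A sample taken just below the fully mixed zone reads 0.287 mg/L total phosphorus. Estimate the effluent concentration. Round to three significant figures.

5.86 mg/L

Mass balance: 1.820·0.09300 + 0.06340·Cₑ = 1.883·0.2870
→ Cₑ = (1.883·0.2870 − 1.820·0.09300) / 0.06340 = 5.856 mg/L.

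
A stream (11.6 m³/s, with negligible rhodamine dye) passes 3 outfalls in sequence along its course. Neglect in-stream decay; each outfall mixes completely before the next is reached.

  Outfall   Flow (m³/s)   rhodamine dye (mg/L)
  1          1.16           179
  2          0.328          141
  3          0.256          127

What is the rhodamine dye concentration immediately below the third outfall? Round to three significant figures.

Outfall 1: combined Q = 12.76 m³/s; C = (11.60·0 + 1.160·179.0)/12.76 = 16.27 mg/L.
Outfall 2: combined Q = 13.09 m³/s; C = (12.76·16.27 + 0.3280·141.0)/13.09 = 19.40 mg/L.
Outfall 3: combined Q = 13.34 m³/s; C = (13.09·19.40 + 0.2560·127.0)/13.34 = 21.46 mg/L.

21.5 mg/L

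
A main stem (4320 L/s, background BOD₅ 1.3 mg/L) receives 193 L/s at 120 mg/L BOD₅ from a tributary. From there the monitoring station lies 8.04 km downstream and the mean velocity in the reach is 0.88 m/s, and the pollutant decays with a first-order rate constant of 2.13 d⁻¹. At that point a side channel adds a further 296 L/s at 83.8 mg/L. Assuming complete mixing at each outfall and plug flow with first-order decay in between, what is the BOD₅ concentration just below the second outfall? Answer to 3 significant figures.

Flow-weighted average: C = (4320·1.300 + 193.0·120.0) / 4513 = 28780/4513 = 6.376 mg/L; combined flow 4513 L/s.
Travel time t = 8.04·1000 / 0.88 = 9136 s = 2.538 h.
Applying C = C₀e^(−kt): 6.376 × 0.7983 = 5.090 mg/L.
Second outfall: C = (4513·5.090 + 296.0·83.80)/4809 = 9.935 mg/L.

9.94 mg/L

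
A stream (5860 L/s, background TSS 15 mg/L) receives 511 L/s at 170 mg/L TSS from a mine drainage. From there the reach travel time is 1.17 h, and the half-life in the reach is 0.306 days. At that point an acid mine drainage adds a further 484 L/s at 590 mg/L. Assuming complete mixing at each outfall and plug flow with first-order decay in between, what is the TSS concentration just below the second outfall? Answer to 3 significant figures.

After mixing, C = (5860·15.00 + 511.0·170.0) / 6371 = 174800/6371 = 27.43 mg/L; combined flow 6371 L/s.
Half-life 0.306 d → k = ln 2 / 0.306 = 2.265 d⁻¹.
Applying C = C₀e^(−kt): 27.43 × 0.8955 = 24.56 mg/L.
At the second outfall, C = (6371·24.56 + 484.0·590.0) / (6371 + 484.0) = 64.49 mg/L.

64.5 mg/L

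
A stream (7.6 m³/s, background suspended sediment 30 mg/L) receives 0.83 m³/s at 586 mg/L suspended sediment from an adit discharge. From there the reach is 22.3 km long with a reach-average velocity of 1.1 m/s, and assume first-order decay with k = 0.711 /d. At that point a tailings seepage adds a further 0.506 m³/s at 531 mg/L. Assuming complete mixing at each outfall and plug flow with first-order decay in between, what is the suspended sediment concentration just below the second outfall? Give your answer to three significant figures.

Flow-weighted average: C = (7.600·30.00 + 0.8300·586.0) / 8.430 = 714.4/8.430 = 84.74 mg/L; combined flow 8.430 m³/s.
Travel time t = 22.3·1000 / 1.1 = 20270 s = 5.631 h.
Applying C = C₀e^(−kt): 84.74 × 0.8463 = 71.72 mg/L.
Second outfall: C = (8.430·71.72 + 0.5060·531.0)/8.936 = 97.73 mg/L.

97.7 mg/L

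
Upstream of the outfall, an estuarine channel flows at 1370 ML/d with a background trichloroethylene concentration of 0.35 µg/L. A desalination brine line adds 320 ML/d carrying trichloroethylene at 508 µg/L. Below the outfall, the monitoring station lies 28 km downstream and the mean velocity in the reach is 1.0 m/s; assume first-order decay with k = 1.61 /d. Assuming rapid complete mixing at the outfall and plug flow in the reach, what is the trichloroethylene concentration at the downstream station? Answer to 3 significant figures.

After mixing, C = (1370·0.3500 + 320.0·508.0) / 1690 = 163000/1690 = 96.47 µg/L.
Travel time t = 28·1000 / 1.0 = 28000 s = 7.778 h.
Applying C = C₀e^(−kt): 96.47 × 0.5935 = 57.25 µg/L.

57.3 µg/L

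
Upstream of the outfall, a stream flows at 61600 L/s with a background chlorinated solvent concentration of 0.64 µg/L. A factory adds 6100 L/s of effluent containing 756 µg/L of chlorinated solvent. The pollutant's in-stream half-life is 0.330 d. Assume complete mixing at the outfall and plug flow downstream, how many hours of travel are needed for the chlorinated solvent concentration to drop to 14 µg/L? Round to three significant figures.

18.2 h

Flow-weighted average: C = (61600·0.6400 + 6100·756.0) / 67700 = 4651000/67700 = 68.70 µg/L.
Half-life 0.330 d → k = ln 2 / 0.330 = 2.100 d⁻¹.
68.70·exp(−k·t) = 14 → t = ln(68.70/14)/k = 65430 s = 18.18 h.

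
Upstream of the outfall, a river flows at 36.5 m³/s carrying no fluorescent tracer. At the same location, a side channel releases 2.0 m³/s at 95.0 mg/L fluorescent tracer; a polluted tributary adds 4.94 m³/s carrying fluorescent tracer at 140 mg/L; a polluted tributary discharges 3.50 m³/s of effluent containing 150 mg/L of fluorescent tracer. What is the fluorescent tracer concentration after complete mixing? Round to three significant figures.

Conservation of mass: C = (36.50·0 + 2.000·95.00 + 4.940·140.0 + 3.500·150.0) / 46.94 = 1407/46.94 = 29.97 mg/L.

30.0 mg/L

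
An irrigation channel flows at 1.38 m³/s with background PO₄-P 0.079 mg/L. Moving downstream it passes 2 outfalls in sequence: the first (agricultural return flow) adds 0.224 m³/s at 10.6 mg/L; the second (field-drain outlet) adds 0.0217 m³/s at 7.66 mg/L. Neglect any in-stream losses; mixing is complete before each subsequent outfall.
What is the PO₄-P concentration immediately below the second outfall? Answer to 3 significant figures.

Outfall 1: combined Q = 1.604 m³/s; C = (1.380·0.07900 + 0.2240·10.60)/1.604 = 1.548 mg/L.
Outfall 2: combined Q = 1.626 m³/s; C = (1.604·1.548 + 0.02170·7.660)/1.626 = 1.630 mg/L.

1.63 mg/L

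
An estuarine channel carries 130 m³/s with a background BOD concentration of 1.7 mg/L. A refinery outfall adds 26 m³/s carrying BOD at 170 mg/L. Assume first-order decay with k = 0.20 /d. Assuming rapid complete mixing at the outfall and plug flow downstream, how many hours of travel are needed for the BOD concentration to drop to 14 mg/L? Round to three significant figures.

Mass balance: C = (130.0·1.700 + 26.00·170.0) / 156.0 = 4641/156.0 = 29.75 mg/L.
29.75·exp(−k·t) = 14 → t = ln(29.75/14)/k = 325600 s = 90.45 h.

90.5 h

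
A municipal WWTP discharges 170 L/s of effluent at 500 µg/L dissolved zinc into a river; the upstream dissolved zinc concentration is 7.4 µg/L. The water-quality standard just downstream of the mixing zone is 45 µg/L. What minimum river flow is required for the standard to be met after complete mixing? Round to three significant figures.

Set C_mix = 45: (Q·7.400 + 170.0·500.0) / (Q + 170.0) = 45
→ Q = 170.0·(500.0 − 45)/(45 − 7.400) = 2057 L/s.

2060 L/s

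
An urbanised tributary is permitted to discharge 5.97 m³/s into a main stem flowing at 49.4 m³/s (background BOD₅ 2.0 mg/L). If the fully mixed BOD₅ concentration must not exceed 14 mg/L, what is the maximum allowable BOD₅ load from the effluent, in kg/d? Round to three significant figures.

58400 kg/d

Mass balance at the limit: 49.40·2.000 + 5.970·Cₑ = 55.37·14 → Cₑ = 113.3 mg/L.
Load = 5.970 m³/s × 113.3 g/m³ × 86 400 s/d = 58440 kg/d.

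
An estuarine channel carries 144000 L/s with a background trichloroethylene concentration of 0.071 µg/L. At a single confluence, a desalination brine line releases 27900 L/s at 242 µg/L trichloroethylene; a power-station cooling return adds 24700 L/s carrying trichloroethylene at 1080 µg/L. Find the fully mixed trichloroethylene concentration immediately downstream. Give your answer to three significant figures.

Flow-weighted average: C = (144000·0.07100 + 27900·242.0 + 24700·1080) / 196600 = 33440000/196600 = 170.1 µg/L.

170 µg/L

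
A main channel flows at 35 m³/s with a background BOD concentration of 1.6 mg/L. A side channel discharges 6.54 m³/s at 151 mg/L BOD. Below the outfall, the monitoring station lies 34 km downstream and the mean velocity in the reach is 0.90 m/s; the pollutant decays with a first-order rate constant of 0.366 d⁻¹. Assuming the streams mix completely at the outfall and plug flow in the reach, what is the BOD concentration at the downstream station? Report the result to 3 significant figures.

Mixed concentration C = ΣQC/ΣQ = (35.00·1.600 + 6.540·151.0) / 41.54 = 1044/41.54 = 25.12 mg/L.
Travel time t = 34·1000 / 0.90 = 37780 s = 10.49 h.
After decay, C = 25.12 × e^(−kt) = 25.12 × 0.8521 = 21.41 mg/L.

21.4 mg/L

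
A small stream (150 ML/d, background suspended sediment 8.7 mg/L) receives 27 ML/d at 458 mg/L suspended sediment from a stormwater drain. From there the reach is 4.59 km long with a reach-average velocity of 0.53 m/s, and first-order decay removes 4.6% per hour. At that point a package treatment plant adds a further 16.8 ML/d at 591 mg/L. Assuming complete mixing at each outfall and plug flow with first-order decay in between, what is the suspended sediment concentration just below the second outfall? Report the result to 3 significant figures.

114 mg/L

Flow-weighted average: C = (150.0·8.700 + 27.00·458.0) / 177.0 = 13670/177.0 = 77.24 mg/L; combined flow 177.0 ML/d.
Travel time t = 4.59·1000 / 0.53 = 8660 s = 2.406 h.
4.6%/h lost → k = −ln(1 − 0.046) = 0.04709 h⁻¹.
First-order decay: C = 77.24·exp(−k·t) = 77.24·0.8929 = 68.96 mg/L.
Second outfall: C = (177.0·68.96 + 16.80·591.0)/193.8 = 114.2 mg/L.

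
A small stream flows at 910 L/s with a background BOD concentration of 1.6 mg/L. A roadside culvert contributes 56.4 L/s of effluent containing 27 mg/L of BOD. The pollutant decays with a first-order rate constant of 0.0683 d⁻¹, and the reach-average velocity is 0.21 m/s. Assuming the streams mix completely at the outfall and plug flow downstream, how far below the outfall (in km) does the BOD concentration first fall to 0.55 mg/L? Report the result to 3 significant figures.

458 km

Mass balance: C = (910.0·1.600 + 56.40·27.00) / 966.4 = 2979/966.4 = 3.082 mg/L.
Set 3.082·exp(−k·t) = 0.55 → t = ln(3.082/0.55)/k = 2180000 s = 605.6 h.
Distance = v·t = 0.21·2180000 = 457900 m = 457.9 km.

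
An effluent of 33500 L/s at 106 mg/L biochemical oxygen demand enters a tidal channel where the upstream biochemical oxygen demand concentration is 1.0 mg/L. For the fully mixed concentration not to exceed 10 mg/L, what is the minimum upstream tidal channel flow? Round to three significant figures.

357000 L/s

Set C_mix = 10: (Q·1.000 + 33500·106.0) / (Q + 33500) = 10
→ Q = 33500·(106.0 − 10)/(10 − 1.000) = 357300 L/s.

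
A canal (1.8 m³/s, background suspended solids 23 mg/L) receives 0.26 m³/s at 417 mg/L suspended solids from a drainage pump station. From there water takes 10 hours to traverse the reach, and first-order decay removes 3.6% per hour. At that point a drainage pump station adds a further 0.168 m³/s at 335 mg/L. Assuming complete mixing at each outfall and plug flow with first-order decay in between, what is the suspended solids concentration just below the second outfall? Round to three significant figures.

Mass balance: C = (1.800·23.00 + 0.2600·417.0) / 2.060 = 149.8/2.060 = 72.73 mg/L; combined flow 2.060 m³/s.
3.6%/h lost → k = −ln(1 − 0.036) = 0.03666 h⁻¹.
Applying C = C₀e^(−kt): 72.73 × 0.6931 = 50.40 mg/L.
At the second outfall, C = (2.060·50.40 + 0.1680·335.0) / (2.060 + 0.1680) = 71.86 mg/L.

71.9 mg/L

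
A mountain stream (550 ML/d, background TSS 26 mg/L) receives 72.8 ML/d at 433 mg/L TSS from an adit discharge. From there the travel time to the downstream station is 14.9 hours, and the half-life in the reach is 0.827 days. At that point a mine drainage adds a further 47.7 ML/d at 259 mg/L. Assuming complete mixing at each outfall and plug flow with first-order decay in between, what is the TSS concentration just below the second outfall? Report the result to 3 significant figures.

Mixed concentration C = ΣQC/ΣQ = (550.0·26.00 + 72.80·433.0) / 622.8 = 45820/622.8 = 73.57 mg/L; combined flow 622.8 ML/d.
Half-life 0.827 d → k = ln 2 / 0.827 = 0.8381 d⁻¹.
Decay over the reach: 73.57·exp(−kt) = 73.57·0.5943 = 43.73 mg/L.
At the second outfall, C = (622.8·43.73 + 47.70·259.0) / (622.8 + 47.70) = 59.04 mg/L.

59.0 mg/L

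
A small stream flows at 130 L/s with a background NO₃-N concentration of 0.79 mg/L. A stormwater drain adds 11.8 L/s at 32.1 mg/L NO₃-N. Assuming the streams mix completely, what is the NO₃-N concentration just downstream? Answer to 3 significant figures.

3.40 mg/L

Flow-weighted average: C = (130.0·0.7900 + 11.80·32.10) / 141.8 = 481.5/141.8 = 3.395 mg/L.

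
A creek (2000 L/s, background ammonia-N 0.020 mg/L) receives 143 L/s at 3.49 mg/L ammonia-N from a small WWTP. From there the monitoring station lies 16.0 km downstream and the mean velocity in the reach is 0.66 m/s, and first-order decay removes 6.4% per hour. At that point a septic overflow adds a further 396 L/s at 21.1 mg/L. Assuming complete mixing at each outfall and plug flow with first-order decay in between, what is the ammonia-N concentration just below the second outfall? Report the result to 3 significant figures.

3.43 mg/L

Conservation of mass: C = (2000·0.02000 + 143.0·3.490) / 2143 = 539.1/2143 = 0.2515 mg/L; combined flow 2143 L/s.
Travel time t = 16.0·1000 / 0.66 = 24240 s = 6.734 h.
6.4%/h lost → k = −ln(1 − 0.064) = 0.06614 h⁻¹.
First-order decay: C = 0.2515·exp(−k·t) = 0.2515·0.6406 = 0.1611 mg/L.
At the second outfall, C = (2143·0.1611 + 396.0·21.10) / (2143 + 396.0) = 3.427 mg/L.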